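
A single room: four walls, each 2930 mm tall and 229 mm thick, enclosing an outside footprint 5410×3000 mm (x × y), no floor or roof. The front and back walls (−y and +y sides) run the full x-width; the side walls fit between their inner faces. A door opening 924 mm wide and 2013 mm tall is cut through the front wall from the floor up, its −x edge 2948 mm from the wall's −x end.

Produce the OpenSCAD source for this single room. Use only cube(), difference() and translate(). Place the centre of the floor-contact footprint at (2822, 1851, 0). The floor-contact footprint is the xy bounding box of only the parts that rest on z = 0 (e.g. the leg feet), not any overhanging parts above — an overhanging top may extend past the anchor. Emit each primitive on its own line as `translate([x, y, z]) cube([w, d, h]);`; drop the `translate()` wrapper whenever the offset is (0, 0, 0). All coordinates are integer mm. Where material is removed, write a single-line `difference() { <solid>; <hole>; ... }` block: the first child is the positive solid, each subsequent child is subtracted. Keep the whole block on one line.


difference() { translate([117, 351, 0]) cube([5410, 229, 2930]); translate([3065, 351, 0]) cube([924, 229, 2013]); }
translate([117, 3122, 0]) cube([5410, 229, 2930]);
translate([117, 580, 0]) cube([229, 2542, 2930]);
translate([5298, 580, 0]) cube([229, 2542, 2930]);


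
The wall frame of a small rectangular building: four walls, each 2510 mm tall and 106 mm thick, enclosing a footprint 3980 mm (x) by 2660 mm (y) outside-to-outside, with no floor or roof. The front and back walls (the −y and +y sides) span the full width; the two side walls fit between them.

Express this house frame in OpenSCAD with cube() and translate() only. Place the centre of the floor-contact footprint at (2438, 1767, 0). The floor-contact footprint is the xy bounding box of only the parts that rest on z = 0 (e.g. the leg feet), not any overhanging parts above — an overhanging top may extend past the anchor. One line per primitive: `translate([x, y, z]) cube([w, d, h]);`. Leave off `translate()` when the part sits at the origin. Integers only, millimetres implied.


translate([448, 437, 0]) cube([3980, 106, 2510]);
translate([448, 2991, 0]) cube([3980, 106, 2510]);
translate([448, 543, 0]) cube([106, 2448, 2510]);
translate([4322, 543, 0]) cube([106, 2448, 2510]);


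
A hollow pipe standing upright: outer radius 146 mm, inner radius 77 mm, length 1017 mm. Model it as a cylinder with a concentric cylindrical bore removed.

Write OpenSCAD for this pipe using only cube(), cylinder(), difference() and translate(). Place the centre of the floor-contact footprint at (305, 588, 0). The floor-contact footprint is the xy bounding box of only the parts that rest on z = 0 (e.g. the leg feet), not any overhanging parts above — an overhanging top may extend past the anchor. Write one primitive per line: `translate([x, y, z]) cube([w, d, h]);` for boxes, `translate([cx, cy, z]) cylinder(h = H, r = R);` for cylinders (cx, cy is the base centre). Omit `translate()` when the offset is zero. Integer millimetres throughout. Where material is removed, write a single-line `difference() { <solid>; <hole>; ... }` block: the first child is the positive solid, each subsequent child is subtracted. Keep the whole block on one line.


difference() { translate([305, 588, 0]) cylinder(h = 1017, r = 146); translate([305, 588, 0]) cylinder(h = 1017, r = 77); }


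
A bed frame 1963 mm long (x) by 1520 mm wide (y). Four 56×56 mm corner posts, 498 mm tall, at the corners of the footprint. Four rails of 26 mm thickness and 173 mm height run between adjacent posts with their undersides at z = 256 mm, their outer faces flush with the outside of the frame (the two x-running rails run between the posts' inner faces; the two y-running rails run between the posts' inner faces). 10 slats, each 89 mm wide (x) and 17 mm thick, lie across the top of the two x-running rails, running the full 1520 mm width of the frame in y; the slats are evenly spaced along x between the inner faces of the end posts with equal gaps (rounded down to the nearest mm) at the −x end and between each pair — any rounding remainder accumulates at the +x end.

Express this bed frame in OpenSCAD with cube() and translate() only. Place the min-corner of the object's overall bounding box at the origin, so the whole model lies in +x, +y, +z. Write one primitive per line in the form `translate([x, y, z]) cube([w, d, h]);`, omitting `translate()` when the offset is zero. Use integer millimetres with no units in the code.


cube([56, 56, 498]);
translate([0, 1464, 0]) cube([56, 56, 498]);
translate([1907, 0, 0]) cube([56, 56, 498]);
translate([1907, 1464, 0]) cube([56, 56, 498]);
translate([56, 0, 256]) cube([1851, 26, 173]);
translate([56, 1494, 256]) cube([1851, 26, 173]);
translate([0, 56, 256]) cube([26, 1408, 173]);
translate([1937, 56, 256]) cube([26, 1408, 173]);
translate([143, 0, 429]) cube([89, 1520, 17]);
translate([319, 0, 429]) cube([89, 1520, 17]);
translate([495, 0, 429]) cube([89, 1520, 17]);
translate([671, 0, 429]) cube([89, 1520, 17]);
translate([847, 0, 429]) cube([89, 1520, 17]);
translate([1023, 0, 429]) cube([89, 1520, 17]);
translate([1199, 0, 429]) cube([89, 1520, 17]);
translate([1375, 0, 429]) cube([89, 1520, 17]);
translate([1551, 0, 429]) cube([89, 1520, 17]);
translate([1727, 0, 429]) cube([89, 1520, 17]);


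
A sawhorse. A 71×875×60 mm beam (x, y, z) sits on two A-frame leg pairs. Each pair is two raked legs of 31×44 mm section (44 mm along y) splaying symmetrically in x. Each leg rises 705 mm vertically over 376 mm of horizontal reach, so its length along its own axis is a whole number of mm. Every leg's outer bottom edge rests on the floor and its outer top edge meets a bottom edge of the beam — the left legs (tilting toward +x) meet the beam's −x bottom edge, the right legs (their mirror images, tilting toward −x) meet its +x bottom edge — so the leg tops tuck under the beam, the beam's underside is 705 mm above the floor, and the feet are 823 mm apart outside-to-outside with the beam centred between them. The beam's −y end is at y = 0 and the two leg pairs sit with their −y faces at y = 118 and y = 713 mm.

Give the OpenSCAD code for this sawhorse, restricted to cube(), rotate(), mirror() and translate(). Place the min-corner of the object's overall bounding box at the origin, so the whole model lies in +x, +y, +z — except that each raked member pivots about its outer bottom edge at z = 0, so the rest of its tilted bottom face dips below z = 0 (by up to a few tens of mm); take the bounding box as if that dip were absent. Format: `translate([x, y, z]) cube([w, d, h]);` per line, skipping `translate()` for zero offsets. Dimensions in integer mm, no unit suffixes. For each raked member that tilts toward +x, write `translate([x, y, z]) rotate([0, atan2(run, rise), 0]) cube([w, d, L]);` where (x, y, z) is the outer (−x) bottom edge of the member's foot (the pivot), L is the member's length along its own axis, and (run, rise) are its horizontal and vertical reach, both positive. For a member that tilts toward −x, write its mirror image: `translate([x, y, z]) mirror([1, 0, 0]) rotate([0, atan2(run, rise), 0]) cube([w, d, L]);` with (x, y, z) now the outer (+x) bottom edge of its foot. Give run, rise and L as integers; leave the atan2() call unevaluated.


translate([376, 0, 705]) cube([71, 875, 60]);
translate([0, 118, 0]) rotate([0, atan2(376, 705), 0]) cube([31, 44, 799]);
translate([823, 118, 0]) mirror([1, 0, 0]) rotate([0, atan2(376, 705), 0]) cube([31, 44, 799]);
translate([0, 713, 0]) rotate([0, atan2(376, 705), 0]) cube([31, 44, 799]);
translate([823, 713, 0]) mirror([1, 0, 0]) rotate([0, atan2(376, 705), 0]) cube([31, 44, 799]);


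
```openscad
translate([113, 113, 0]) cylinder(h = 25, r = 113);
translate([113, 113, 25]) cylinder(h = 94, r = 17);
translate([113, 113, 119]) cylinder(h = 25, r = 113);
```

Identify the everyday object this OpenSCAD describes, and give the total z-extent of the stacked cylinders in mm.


A spool. The overall height is 144 mm.

Three coaxial cylinders, large–small–large — a spool. Two 25 mm flanges and a 94 mm core give 25 + 94 + 25 = 144 mm.


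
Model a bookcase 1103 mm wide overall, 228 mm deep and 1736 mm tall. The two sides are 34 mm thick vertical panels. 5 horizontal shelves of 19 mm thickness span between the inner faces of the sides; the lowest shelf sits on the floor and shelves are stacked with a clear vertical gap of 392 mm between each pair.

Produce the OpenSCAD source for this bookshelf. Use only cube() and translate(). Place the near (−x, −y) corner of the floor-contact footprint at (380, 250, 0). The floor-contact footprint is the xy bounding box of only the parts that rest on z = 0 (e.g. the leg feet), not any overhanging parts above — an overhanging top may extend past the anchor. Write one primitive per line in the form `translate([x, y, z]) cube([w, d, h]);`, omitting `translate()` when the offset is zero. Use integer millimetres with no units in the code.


translate([380, 250, 0]) cube([34, 228, 1736]);
translate([1449, 250, 0]) cube([34, 228, 1736]);
translate([414, 250, 0]) cube([1035, 228, 19]);
translate([414, 250, 411]) cube([1035, 228, 19]);
translate([414, 250, 822]) cube([1035, 228, 19]);
translate([414, 250, 1233]) cube([1035, 228, 19]);
translate([414, 250, 1644]) cube([1035, 228, 19]);


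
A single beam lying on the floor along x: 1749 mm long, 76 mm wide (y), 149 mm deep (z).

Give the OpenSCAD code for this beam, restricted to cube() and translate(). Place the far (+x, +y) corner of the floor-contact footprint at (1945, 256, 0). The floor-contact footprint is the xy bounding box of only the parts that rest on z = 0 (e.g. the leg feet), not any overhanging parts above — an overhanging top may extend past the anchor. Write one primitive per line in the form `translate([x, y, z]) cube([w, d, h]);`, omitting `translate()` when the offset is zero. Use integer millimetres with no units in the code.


translate([196, 180, 0]) cube([1749, 76, 149]);


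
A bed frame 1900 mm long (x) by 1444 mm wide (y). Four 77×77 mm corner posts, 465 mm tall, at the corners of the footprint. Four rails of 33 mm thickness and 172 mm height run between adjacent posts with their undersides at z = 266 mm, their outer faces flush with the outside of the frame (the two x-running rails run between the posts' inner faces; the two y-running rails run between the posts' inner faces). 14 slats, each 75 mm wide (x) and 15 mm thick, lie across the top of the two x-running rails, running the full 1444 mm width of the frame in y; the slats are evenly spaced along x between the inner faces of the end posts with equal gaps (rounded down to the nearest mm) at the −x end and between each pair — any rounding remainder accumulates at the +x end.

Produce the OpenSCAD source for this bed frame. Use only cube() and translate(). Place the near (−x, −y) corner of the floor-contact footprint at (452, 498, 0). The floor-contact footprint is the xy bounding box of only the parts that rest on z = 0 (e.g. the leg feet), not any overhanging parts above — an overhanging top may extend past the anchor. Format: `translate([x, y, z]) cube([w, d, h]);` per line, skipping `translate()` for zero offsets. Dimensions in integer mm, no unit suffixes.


// slat z = rail_z + rail_h = 266 + 172 = 438
// slat gap = ⌊(1746 − 14·75) / 15⌋ = 46
translate([452, 498, 0]) cube([77, 77, 465]);
translate([452, 1865, 0]) cube([77, 77, 465]);
translate([2275, 498, 0]) cube([77, 77, 465]);
translate([2275, 1865, 0]) cube([77, 77, 465]);
translate([529, 498, 266]) cube([1746, 33, 172]);
translate([529, 1909, 266]) cube([1746, 33, 172]);
translate([452, 575, 266]) cube([33, 1290, 172]);
translate([2319, 575, 266]) cube([33, 1290, 172]);
translate([575, 498, 438]) cube([75, 1444, 15]);
translate([696, 498, 438]) cube([75, 1444, 15]);
translate([817, 498, 438]) cube([75, 1444, 15]);
translate([938, 498, 438]) cube([75, 1444, 15]);
translate([1059, 498, 438]) cube([75, 1444, 15]);
translate([1180, 498, 438]) cube([75, 1444, 15]);
translate([1301, 498, 438]) cube([75, 1444, 15]);
translate([1422, 498, 438]) cube([75, 1444, 15]);
translate([1543, 498, 438]) cube([75, 1444, 15]);
translate([1664, 498, 438]) cube([75, 1444, 15]);
translate([1785, 498, 438]) cube([75, 1444, 15]);
translate([1906, 498, 438]) cube([75, 1444, 15]);
translate([2027, 498, 438]) cube([75, 1444, 15]);
translate([2148, 498, 438]) cube([75, 1444, 15]);


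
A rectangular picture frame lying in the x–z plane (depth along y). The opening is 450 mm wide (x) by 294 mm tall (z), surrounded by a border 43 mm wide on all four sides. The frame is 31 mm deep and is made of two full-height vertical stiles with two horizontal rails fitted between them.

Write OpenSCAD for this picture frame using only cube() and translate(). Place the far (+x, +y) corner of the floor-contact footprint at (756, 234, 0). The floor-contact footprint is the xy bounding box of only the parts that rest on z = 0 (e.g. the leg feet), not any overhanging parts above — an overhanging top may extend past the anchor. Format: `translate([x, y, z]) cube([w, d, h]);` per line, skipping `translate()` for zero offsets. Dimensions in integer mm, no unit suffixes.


translate([220, 203, 0]) cube([43, 31, 380]);
translate([713, 203, 0]) cube([43, 31, 380]);
translate([263, 203, 0]) cube([450, 31, 43]);
translate([263, 203, 337]) cube([450, 31, 43]);


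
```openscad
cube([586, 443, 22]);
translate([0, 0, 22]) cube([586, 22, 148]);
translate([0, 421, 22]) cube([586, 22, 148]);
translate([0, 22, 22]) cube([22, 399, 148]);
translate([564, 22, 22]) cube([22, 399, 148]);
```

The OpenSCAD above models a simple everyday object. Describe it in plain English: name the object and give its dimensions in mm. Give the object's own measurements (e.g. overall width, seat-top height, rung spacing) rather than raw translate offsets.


An open-topped rectangular box: outside dimensions 586×443×170 mm, with a uniform wall and base thickness of 22 mm. The base is a full 586×443 slab on the floor; four walls sit on top of the base. The front and back walls (the −y and +y sides) span the full width; the two side walls fit between them.


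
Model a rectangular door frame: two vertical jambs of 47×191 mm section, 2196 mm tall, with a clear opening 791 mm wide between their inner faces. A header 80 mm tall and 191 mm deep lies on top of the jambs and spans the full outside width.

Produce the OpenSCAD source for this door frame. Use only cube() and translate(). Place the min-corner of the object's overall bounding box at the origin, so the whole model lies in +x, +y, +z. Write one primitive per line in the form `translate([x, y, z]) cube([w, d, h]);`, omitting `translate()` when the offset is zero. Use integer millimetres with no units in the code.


cube([47, 191, 2196]);
translate([838, 0, 0]) cube([47, 191, 2196]);
translate([0, 0, 2196]) cube([885, 191, 80]);


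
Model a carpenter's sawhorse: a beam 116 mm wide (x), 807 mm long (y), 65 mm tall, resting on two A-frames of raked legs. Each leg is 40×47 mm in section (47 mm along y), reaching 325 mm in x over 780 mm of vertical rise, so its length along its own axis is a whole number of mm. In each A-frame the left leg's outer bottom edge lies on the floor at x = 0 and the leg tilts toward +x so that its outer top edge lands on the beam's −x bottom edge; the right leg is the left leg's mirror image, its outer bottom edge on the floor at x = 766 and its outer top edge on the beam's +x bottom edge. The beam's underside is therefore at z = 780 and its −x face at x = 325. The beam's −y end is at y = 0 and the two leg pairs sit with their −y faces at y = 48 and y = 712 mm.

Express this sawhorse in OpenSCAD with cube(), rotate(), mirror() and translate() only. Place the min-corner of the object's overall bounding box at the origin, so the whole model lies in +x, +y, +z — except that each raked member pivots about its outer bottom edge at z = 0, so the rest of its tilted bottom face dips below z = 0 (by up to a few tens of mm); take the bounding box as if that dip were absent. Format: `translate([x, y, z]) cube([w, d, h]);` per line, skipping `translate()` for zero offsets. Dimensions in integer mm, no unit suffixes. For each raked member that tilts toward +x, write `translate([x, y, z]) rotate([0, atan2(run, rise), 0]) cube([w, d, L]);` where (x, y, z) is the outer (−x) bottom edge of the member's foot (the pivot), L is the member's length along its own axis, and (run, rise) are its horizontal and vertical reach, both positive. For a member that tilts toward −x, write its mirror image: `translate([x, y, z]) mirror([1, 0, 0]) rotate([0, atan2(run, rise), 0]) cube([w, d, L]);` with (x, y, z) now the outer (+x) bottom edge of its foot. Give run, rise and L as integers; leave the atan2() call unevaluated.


translate([325, 0, 780]) cube([116, 807, 65]);
translate([0, 48, 0]) rotate([0, atan2(325, 780), 0]) cube([40, 47, 845]);
translate([766, 48, 0]) mirror([1, 0, 0]) rotate([0, atan2(325, 780), 0]) cube([40, 47, 845]);
translate([0, 712, 0]) rotate([0, atan2(325, 780), 0]) cube([40, 47, 845]);
translate([766, 712, 0]) mirror([1, 0, 0]) rotate([0, atan2(325, 780), 0]) cube([40, 47, 845]);


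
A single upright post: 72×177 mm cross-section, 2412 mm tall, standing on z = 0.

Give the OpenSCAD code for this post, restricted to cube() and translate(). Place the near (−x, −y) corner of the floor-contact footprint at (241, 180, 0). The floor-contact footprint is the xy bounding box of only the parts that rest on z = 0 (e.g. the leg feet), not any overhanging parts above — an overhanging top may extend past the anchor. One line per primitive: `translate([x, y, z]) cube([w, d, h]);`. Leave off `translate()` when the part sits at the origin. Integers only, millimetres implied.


translate([241, 180, 0]) cube([72, 177, 2412]);


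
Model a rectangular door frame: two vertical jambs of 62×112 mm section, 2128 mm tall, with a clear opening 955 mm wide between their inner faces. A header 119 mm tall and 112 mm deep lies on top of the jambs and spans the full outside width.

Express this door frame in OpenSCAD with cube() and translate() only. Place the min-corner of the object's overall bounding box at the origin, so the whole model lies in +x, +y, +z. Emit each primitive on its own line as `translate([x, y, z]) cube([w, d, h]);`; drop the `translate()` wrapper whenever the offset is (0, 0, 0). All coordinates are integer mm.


cube([62, 112, 2128]);
translate([1017, 0, 0]) cube([62, 112, 2128]);
translate([0, 0, 2128]) cube([1079, 112, 119]);


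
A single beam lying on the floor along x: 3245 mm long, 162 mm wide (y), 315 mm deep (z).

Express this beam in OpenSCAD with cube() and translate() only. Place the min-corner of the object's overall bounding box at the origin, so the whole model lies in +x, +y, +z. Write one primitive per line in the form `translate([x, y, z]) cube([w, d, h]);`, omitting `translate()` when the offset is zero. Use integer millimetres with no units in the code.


cube([3245, 162, 315]);


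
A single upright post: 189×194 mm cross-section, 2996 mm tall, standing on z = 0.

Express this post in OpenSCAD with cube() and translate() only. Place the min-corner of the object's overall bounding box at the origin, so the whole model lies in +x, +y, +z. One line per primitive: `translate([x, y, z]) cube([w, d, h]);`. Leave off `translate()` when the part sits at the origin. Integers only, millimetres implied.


cube([189, 194, 2996]);


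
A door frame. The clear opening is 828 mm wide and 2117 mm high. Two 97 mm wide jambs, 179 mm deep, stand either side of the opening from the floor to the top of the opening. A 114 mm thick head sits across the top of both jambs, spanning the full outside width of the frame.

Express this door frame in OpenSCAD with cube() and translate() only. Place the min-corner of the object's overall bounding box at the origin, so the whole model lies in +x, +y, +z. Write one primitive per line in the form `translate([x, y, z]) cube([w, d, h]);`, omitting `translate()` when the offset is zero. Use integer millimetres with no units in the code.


cube([97, 179, 2117]);
translate([925, 0, 0]) cube([97, 179, 2117]);
translate([0, 0, 2117]) cube([1022, 179, 114]);


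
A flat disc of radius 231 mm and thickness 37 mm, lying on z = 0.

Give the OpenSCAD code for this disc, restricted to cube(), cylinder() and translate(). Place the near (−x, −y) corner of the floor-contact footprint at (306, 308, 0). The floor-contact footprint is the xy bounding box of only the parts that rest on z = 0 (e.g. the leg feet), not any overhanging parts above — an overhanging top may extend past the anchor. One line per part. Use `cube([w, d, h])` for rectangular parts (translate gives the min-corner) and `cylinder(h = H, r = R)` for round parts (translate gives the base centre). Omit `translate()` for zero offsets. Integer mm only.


translate([537, 539, 0]) cylinder(h = 37, r = 231);


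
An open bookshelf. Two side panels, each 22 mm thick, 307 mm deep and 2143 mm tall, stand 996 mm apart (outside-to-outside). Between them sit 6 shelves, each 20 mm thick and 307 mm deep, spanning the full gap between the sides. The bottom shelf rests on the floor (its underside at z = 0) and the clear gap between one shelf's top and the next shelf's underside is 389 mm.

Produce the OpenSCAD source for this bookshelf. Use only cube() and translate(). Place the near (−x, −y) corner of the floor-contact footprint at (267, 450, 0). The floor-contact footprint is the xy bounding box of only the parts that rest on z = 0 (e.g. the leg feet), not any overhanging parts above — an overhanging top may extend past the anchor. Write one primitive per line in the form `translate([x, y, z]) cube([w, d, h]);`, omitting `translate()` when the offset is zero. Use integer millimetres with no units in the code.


translate([267, 450, 0]) cube([22, 307, 2143]);
translate([1241, 450, 0]) cube([22, 307, 2143]);
translate([289, 450, 0]) cube([952, 307, 20]);
translate([289, 450, 409]) cube([952, 307, 20]);
translate([289, 450, 818]) cube([952, 307, 20]);
translate([289, 450, 1227]) cube([952, 307, 20]);
translate([289, 450, 1636]) cube([952, 307, 20]);
translate([289, 450, 2045]) cube([952, 307, 20]);


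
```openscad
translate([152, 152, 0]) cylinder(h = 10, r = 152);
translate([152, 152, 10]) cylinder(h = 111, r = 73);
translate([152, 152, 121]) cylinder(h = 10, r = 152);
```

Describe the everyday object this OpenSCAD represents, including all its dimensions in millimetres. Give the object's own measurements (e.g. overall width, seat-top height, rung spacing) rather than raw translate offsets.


A spool: two coaxial disc flanges of radius 152 mm and thickness 10 mm, joined by a core cylinder of radius 73 mm and height 111 mm. The lower flange rests on z = 0 and the three cylinders share a vertical axis.


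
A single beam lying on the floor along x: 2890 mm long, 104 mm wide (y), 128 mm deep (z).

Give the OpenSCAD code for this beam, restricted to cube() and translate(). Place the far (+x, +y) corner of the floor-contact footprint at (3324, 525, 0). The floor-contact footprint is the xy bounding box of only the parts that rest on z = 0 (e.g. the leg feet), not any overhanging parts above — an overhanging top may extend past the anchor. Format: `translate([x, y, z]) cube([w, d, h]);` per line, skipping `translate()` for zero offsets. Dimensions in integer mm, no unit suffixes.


translate([434, 421, 0]) cube([2890, 104, 128]);


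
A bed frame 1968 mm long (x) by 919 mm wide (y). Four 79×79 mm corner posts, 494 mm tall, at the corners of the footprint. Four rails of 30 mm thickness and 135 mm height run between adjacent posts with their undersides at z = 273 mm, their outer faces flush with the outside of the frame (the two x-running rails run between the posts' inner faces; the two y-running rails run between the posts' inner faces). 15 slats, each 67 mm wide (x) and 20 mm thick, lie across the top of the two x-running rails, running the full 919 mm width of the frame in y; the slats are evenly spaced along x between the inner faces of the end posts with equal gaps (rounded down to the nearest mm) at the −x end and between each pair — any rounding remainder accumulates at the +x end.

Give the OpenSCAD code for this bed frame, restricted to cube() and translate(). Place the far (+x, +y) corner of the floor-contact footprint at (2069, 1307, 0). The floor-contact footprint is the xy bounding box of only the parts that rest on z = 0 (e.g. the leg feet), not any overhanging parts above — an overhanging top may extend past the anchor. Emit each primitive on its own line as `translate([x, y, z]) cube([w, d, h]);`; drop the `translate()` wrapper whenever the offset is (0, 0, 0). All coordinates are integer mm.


translate([101, 388, 0]) cube([79, 79, 494]);
translate([101, 1228, 0]) cube([79, 79, 494]);
translate([1990, 388, 0]) cube([79, 79, 494]);
translate([1990, 1228, 0]) cube([79, 79, 494]);
translate([180, 388, 273]) cube([1810, 30, 135]);
translate([180, 1277, 273]) cube([1810, 30, 135]);
translate([101, 467, 273]) cube([30, 761, 135]);
translate([2039, 467, 273]) cube([30, 761, 135]);
translate([230, 388, 408]) cube([67, 919, 20]);
translate([347, 388, 408]) cube([67, 919, 20]);
translate([464, 388, 408]) cube([67, 919, 20]);
translate([581, 388, 408]) cube([67, 919, 20]);
translate([698, 388, 408]) cube([67, 919, 20]);
translate([815, 388, 408]) cube([67, 919, 20]);
translate([932, 388, 408]) cube([67, 919, 20]);
translate([1049, 388, 408]) cube([67, 919, 20]);
translate([1166, 388, 408]) cube([67, 919, 20]);
translate([1283, 388, 408]) cube([67, 919, 20]);
translate([1400, 388, 408]) cube([67, 919, 20]);
translate([1517, 388, 408]) cube([67, 919, 20]);
translate([1634, 388, 408]) cube([67, 919, 20]);
translate([1751, 388, 408]) cube([67, 919, 20]);
translate([1868, 388, 408]) cube([67, 919, 20]);


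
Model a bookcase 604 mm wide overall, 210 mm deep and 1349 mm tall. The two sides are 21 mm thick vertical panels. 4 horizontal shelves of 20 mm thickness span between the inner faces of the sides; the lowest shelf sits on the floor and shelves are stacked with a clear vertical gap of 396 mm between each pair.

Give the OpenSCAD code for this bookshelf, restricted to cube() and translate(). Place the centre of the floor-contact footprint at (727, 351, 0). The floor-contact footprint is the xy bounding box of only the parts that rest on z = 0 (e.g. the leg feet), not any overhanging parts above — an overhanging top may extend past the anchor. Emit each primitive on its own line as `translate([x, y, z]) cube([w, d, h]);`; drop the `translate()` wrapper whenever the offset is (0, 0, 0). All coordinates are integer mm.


translate([425, 246, 0]) cube([21, 210, 1349]);
translate([1008, 246, 0]) cube([21, 210, 1349]);
translate([446, 246, 0]) cube([562, 210, 20]);
translate([446, 246, 416]) cube([562, 210, 20]);
translate([446, 246, 832]) cube([562, 210, 20]);
translate([446, 246, 1248]) cube([562, 210, 20]);


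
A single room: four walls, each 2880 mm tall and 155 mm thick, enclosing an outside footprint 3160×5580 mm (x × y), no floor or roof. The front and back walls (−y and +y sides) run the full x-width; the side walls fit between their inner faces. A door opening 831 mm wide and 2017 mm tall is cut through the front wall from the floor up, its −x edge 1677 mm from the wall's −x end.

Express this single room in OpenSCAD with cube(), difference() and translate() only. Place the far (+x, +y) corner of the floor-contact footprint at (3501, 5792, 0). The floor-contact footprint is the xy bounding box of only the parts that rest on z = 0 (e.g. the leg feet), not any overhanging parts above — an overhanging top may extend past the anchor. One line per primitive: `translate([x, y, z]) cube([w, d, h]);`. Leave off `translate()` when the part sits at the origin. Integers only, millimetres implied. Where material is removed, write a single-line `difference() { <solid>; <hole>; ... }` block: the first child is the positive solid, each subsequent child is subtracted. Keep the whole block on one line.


difference() { translate([341, 212, 0]) cube([3160, 155, 2880]); translate([2018, 212, 0]) cube([831, 155, 2017]); }
translate([341, 5637, 0]) cube([3160, 155, 2880]);
translate([341, 367, 0]) cube([155, 5270, 2880]);
translate([3346, 367, 0]) cube([155, 5270, 2880]);


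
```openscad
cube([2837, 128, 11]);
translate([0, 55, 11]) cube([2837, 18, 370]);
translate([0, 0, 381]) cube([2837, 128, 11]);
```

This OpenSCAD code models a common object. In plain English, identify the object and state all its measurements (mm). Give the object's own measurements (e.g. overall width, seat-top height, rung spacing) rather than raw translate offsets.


An I-beam lying along x, 2837 mm long. Overall section height 392 mm. Two flanges 128 mm wide (y) and 11 mm thick, one on the floor and one at the top; a web 18 mm thick runs between them, centred on the flange width.


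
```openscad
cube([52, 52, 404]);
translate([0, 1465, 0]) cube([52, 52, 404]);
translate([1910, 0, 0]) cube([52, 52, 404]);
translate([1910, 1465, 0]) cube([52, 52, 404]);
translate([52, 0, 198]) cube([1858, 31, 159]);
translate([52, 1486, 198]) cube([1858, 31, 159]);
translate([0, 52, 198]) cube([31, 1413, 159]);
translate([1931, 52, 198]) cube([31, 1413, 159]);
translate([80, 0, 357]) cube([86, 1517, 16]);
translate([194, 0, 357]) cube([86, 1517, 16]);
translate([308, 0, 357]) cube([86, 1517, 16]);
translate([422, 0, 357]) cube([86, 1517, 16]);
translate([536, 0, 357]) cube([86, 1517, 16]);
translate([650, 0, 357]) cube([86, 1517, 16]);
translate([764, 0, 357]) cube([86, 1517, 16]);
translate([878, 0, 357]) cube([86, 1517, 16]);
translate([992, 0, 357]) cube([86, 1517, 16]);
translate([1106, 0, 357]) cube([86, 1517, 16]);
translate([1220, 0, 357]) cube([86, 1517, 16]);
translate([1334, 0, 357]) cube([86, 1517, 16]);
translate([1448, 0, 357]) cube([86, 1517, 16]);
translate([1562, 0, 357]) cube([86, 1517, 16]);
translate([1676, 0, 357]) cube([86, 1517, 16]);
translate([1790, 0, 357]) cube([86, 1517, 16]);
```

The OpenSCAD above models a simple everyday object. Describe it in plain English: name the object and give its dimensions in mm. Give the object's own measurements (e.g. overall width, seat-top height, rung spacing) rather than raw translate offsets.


A bed frame 1962 mm long (x) by 1517 mm wide (y). Four 52×52 mm corner posts, 404 mm tall, at the corners of the footprint. Four rails of 31 mm thickness and 159 mm height run between adjacent posts with their undersides at z = 198 mm, their outer faces flush with the outside of the frame (the two x-running rails run between the posts' inner faces; the two y-running rails run between the posts' inner faces). 16 slats, each 86 mm wide (x) and 16 mm thick, lie across the top of the two x-running rails, running the full 1517 mm width of the frame in y; along x they sit between the end posts with a 28 mm gap after the −x posts and between neighbouring slats, leaving 34 mm before the +x posts.


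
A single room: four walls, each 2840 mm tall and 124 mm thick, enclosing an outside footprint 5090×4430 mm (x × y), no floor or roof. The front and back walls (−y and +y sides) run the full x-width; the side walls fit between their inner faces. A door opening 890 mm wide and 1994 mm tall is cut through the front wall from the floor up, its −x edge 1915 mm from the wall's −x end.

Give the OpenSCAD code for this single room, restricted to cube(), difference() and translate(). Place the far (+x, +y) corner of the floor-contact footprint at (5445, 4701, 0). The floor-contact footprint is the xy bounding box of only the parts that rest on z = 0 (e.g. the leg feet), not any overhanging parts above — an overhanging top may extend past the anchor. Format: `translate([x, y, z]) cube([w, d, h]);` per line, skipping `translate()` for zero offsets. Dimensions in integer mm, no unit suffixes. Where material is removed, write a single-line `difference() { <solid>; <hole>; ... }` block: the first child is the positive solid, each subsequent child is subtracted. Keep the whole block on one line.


difference() { translate([355, 271, 0]) cube([5090, 124, 2840]); translate([2270, 271, 0]) cube([890, 124, 1994]); }
translate([355, 4577, 0]) cube([5090, 124, 2840]);
translate([355, 395, 0]) cube([124, 4182, 2840]);
translate([5321, 395, 0]) cube([124, 4182, 2840]);


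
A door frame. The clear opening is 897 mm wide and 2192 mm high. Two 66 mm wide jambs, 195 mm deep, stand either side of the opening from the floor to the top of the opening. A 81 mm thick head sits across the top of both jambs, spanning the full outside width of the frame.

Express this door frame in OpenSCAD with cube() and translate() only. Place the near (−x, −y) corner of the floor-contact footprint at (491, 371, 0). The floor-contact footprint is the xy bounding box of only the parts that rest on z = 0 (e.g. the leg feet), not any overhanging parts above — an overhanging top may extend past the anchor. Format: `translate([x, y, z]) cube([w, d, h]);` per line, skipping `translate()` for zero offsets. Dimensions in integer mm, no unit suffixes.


translate([491, 371, 0]) cube([66, 195, 2192]);
translate([1454, 371, 0]) cube([66, 195, 2192]);
translate([491, 371, 2192]) cube([1029, 195, 81]);


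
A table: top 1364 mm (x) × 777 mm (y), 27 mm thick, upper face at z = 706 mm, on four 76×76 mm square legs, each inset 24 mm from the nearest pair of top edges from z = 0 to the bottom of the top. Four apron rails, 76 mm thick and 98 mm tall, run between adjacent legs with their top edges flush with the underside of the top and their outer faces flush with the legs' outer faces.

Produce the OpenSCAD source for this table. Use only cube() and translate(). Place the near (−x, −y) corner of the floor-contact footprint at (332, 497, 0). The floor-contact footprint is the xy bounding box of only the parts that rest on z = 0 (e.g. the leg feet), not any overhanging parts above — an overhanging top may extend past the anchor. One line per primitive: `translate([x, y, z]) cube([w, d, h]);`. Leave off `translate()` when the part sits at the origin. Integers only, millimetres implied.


translate([308, 473, 679]) cube([1364, 777, 27]);
translate([332, 497, 0]) cube([76, 76, 679]);
translate([1572, 497, 0]) cube([76, 76, 679]);
translate([332, 1150, 0]) cube([76, 76, 679]);
translate([1572, 1150, 0]) cube([76, 76, 679]);
translate([408, 497, 581]) cube([1164, 76, 98]);
translate([408, 1150, 581]) cube([1164, 76, 98]);
translate([332, 573, 581]) cube([76, 577, 98]);
translate([1572, 573, 581]) cube([76, 577, 98]);


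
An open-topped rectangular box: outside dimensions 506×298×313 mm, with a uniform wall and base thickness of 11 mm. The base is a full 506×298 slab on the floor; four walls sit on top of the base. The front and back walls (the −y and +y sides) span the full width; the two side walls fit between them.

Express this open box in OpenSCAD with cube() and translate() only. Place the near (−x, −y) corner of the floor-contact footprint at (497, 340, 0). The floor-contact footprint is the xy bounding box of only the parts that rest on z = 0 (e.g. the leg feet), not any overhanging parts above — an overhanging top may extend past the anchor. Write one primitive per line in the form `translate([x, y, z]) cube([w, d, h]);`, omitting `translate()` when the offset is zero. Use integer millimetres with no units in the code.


translate([497, 340, 0]) cube([506, 298, 11]);
translate([497, 340, 11]) cube([506, 11, 302]);
translate([497, 627, 11]) cube([506, 11, 302]);
translate([497, 351, 11]) cube([11, 276, 302]);
translate([992, 351, 11]) cube([11, 276, 302]);


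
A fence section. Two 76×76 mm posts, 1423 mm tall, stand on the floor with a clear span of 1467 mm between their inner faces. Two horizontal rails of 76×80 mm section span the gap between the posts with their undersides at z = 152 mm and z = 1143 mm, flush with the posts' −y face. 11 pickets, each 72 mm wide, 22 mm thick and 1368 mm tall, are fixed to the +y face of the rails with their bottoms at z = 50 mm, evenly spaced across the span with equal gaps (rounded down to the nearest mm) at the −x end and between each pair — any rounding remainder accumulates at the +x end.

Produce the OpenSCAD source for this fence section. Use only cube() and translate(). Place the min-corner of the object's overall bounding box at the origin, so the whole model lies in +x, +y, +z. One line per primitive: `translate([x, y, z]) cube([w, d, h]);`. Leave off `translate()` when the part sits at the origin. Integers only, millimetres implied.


cube([76, 76, 1423]);
translate([1543, 0, 0]) cube([76, 76, 1423]);
translate([76, 0, 152]) cube([1467, 76, 80]);
translate([76, 0, 1143]) cube([1467, 76, 80]);
translate([132, 76, 50]) cube([72, 22, 1368]);
translate([260, 76, 50]) cube([72, 22, 1368]);
translate([388, 76, 50]) cube([72, 22, 1368]);
translate([516, 76, 50]) cube([72, 22, 1368]);
translate([644, 76, 50]) cube([72, 22, 1368]);
translate([772, 76, 50]) cube([72, 22, 1368]);
translate([900, 76, 50]) cube([72, 22, 1368]);
translate([1028, 76, 50]) cube([72, 22, 1368]);
translate([1156, 76, 50]) cube([72, 22, 1368]);
translate([1284, 76, 50]) cube([72, 22, 1368]);
translate([1412, 76, 50]) cube([72, 22, 1368]);


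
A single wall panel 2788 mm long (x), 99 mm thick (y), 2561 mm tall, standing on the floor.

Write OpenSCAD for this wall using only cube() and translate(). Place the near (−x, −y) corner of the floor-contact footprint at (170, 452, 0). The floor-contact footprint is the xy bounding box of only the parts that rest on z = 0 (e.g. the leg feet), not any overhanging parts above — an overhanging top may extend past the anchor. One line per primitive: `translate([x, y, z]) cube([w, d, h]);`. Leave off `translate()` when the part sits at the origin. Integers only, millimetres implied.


translate([170, 452, 0]) cube([2788, 99, 2561]);


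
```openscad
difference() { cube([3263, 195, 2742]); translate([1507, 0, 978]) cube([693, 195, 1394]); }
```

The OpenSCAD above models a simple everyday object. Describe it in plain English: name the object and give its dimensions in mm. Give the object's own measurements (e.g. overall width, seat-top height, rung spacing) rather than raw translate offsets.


A wall 3263 mm long (x), 195 mm thick (y), 2742 mm tall, with a rectangular window opening cut through it. The opening is 693 mm wide and 1394 mm tall; its sill is at z = 978 mm and its near (−x) edge is 1507 mm from the wall's −x end. The opening passes through the full wall thickness.


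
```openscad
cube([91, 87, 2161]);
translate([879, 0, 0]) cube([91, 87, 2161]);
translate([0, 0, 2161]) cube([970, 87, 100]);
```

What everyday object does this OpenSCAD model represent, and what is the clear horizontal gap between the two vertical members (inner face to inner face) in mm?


A door frame. The clear opening width is 788 mm.

Two 2161 mm tall posts with a header on top — a door frame. The left jamb is 91 mm wide at x = 0; the right jamb starts at x = 879. The clear opening is 879 − 91 = 788 mm.


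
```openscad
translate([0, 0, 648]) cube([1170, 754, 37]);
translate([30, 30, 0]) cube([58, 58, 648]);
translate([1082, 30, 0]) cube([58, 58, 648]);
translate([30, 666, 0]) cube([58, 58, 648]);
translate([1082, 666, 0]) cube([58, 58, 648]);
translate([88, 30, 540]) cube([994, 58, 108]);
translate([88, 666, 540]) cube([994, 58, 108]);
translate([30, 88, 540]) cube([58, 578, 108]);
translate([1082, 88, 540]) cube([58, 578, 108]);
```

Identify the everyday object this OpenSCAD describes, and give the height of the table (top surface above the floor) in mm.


A table. The table height is 685 mm.

A 1170×754×37 slab sits at z = 648 on four 58 mm square posts — a table. The top surface is at 648 + 37 = 685 mm.


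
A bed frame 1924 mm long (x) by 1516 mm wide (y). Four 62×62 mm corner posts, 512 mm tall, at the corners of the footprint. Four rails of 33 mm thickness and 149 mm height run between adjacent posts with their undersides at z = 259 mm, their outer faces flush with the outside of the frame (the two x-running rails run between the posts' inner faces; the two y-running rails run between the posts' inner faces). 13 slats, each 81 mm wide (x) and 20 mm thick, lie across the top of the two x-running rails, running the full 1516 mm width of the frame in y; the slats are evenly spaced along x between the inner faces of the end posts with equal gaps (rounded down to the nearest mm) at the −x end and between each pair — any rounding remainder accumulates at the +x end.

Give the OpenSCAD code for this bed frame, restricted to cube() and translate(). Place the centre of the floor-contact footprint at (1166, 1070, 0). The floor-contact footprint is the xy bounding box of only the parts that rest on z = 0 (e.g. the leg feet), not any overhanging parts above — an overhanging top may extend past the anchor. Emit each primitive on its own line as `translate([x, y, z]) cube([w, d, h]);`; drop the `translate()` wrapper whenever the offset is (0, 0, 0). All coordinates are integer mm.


translate([204, 312, 0]) cube([62, 62, 512]);
translate([204, 1766, 0]) cube([62, 62, 512]);
translate([2066, 312, 0]) cube([62, 62, 512]);
translate([2066, 1766, 0]) cube([62, 62, 512]);
translate([266, 312, 259]) cube([1800, 33, 149]);
translate([266, 1795, 259]) cube([1800, 33, 149]);
translate([204, 374, 259]) cube([33, 1392, 149]);
translate([2095, 374, 259]) cube([33, 1392, 149]);
translate([319, 312, 408]) cube([81, 1516, 20]);
translate([453, 312, 408]) cube([81, 1516, 20]);
translate([587, 312, 408]) cube([81, 1516, 20]);
translate([721, 312, 408]) cube([81, 1516, 20]);
translate([855, 312, 408]) cube([81, 1516, 20]);
translate([989, 312, 408]) cube([81, 1516, 20]);
translate([1123, 312, 408]) cube([81, 1516, 20]);
translate([1257, 312, 408]) cube([81, 1516, 20]);
translate([1391, 312, 408]) cube([81, 1516, 20]);
translate([1525, 312, 408]) cube([81, 1516, 20]);
translate([1659, 312, 408]) cube([81, 1516, 20]);
translate([1793, 312, 408]) cube([81, 1516, 20]);
translate([1927, 312, 408]) cube([81, 1516, 20]);
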